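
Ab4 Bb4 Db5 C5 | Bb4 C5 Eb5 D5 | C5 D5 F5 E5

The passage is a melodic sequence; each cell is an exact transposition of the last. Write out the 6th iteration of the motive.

The 4-note cells begin on Ab4, Bb4, C5 — each up a 2nd from the last.
Carrying on: D5 → E5 → F#5.
From F#5 the exact shape gives F#5 G#5 B5 A#5.

F#5 G#5 B5 A#5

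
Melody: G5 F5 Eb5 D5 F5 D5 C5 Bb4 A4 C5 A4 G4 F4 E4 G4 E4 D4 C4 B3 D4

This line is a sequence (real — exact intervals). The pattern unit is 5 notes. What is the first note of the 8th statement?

G#2

The 5-note cells begin on G5, D5, A4, E4 — each down a 4th from the last.
Extending the heads down a 4th: B3 → F#3 → C#3 → G#2.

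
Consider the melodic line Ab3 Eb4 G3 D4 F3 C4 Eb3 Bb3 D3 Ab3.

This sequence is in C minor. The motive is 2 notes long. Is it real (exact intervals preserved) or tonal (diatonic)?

Every note is diatonic to C minor.
Cell 1 has +7 semitones from note 1 to 2, but cell 5 has +6 — the interval quality changes while the contour stays the same, which is the hallmark of a tonal sequence.

tonal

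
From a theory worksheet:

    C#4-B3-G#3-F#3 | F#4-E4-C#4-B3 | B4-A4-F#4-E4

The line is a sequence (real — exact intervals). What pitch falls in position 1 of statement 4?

The unit is 4 notes. Position-1 pitches of the 3 shown cells: C#4, F#4, B4.
One more up a 4th gives E5.

E5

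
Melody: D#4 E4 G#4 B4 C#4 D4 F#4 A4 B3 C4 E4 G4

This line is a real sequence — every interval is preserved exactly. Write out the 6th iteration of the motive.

F3 Gb3 Bb3 Db4

With a 4-note motive the entries are D#4, C#4, B3, each down a 2nd from the previous.
Extending down a 2nd: A3 → G3 → F3.
From F3 the exact shape gives F3 Gb3 Bb3 Db4.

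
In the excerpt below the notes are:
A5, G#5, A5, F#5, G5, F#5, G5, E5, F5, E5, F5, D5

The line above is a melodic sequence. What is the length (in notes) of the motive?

12 notes total. Splitting into 3 groups of 4:
A5 G#5 A5 F#5 | G5 F#5 G5 E5 | F5 E5 F5 D5
Every group is a transposition down a 2nd of the one before; no shorter unit works.

4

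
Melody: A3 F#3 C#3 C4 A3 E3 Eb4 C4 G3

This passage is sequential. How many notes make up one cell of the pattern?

There are 9 notes; a 3-note unit gives 3 cells:
A3 F#3 C#3 | C4 A3 E3 | Eb4 C4 G3
Every group is a transposition up a 3rd of the one before; no shorter unit works.

3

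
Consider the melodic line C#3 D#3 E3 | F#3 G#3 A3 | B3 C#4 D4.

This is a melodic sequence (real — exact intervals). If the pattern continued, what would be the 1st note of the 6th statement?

Grouping in 3s, the 1st note of each cell is C#3, F#3, B3.
Carrying that up a 4th forward: E4 → A4 → D5.

D5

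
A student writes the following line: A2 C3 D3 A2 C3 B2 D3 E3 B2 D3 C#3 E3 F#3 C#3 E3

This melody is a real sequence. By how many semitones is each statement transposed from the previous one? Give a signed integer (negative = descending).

2

The 5-note cells begin on A2, B2, C#3 — each up a 2nd from the last.
Counting half-steps from A2 to B2: 2.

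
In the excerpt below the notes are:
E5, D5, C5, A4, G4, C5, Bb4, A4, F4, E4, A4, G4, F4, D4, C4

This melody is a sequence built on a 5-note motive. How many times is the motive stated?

15 notes in groups of 5 gives 15/5 = 3 statements.
Starts: E5, C5, A4 — each down a 3rd.

3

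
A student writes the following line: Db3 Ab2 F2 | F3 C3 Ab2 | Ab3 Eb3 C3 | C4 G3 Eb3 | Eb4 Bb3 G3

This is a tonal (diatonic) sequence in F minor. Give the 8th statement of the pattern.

Db5 Ab4 F4

Unit = 3 notes; the statements start on Db3, F3, Ab3, C4, Eb4, moving up a 3rd each time.
Extending up a 3rd: G4 → Bb4 → Db5.
So cell 8 is Db5 Ab4 F4.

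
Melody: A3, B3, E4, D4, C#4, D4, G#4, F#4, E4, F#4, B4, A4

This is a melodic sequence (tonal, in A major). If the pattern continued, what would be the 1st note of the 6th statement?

D5

With 4-note cells, note 1 of each statement runs A3, C#4, E4.
Extending up a 3rd: G#4 → B4 → D5.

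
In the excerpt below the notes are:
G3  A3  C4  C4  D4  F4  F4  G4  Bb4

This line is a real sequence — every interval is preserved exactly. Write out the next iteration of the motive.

Bb4 C5 Eb5

Unit = 3 notes; the statements start on G3, C4, F4, moving up a 4th each time.
Statement 4 starts on Bb4 and keeps the same exact contour: Bb4 C5 Eb5.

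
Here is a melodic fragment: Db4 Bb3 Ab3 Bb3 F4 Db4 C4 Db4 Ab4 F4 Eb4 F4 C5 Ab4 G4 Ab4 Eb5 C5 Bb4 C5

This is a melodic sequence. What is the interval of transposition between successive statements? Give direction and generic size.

Taking 4-note groups, the heads are Db4, F4, Ab4, C5, Eb5: the pattern moves up a 3rd.
Db4 to F4 is up a 3rd.

up a 3rd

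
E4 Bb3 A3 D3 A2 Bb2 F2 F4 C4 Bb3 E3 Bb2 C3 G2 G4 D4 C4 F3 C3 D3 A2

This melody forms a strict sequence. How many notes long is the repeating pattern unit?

7

There are 21 notes; a 7-note unit gives 3 cells:
E4 Bb3 A3 D3 A2 Bb2 F2 | F4 C4 Bb3 E3 Bb2 C3 G2 | G4 D4 C4 F3 C3 D3 A2
Every group is a transposition up a 2nd of the one before; no shorter unit works.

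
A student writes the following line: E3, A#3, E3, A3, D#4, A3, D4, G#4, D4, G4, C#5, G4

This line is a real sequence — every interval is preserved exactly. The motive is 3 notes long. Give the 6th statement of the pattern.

With a 3-note motive the entries are E3, A3, D4, G4, each up a 4th from the previous.
Continuing the starts: C5 → F5.
From F5 the exact shape gives F5 B5 F5.

F5 B5 F5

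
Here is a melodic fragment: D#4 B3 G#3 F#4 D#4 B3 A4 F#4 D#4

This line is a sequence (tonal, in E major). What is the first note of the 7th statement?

B5

With a 3-note motive the entries are D#4, F#4, A4, each up a 3rd from the previous.
Extending the heads up a 3rd: C#5 → E5 → G#5 → B5.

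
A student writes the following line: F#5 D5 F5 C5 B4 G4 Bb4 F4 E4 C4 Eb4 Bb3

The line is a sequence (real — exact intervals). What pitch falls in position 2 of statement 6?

Eb2

The unit is 4 notes. Position-2 pitches of the 3 shown cells: D5, G4, C4.
Each moves down a 5th. Continuing: F3 → Bb2 → Eb2.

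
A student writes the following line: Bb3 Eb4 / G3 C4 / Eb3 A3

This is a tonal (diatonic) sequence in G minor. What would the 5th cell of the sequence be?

A2 D3

The 2-note cells begin on Bb3, G3, Eb3 — each down a 3rd from the last.
Continuing the starts: C3 → A2.
From A2 the diatonic shape gives A2 D3.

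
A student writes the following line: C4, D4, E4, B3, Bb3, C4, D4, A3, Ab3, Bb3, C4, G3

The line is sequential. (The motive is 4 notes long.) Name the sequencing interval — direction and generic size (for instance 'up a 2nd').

Unit = 4 notes; the statements start on C4, Bb3, Ab3, moving down a 2nd each time.
From C4 to Bb3: down a 2nd.

down a 2nd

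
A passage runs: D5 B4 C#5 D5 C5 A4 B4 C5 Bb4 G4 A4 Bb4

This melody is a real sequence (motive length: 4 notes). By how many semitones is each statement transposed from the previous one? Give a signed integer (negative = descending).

-2

With a 4-note motive the entries are D5, C5, Bb4, each down a 2nd from the previous.
D5 to C5 spans -2 semitones.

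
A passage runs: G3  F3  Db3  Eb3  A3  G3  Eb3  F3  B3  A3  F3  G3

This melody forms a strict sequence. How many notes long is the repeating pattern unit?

Try groups of 4 (3 cells in 12 notes):
G3 F3 Db3 Eb3 | A3 G3 Eb3 F3 | B3 A3 F3 G3
That's a consistent up a 2nd shift per cell, and no other grouping gives one.

4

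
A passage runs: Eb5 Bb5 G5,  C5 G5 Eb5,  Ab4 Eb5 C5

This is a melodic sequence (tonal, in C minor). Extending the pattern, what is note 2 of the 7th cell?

The unit is 3 notes. Position-2 pitches of the 3 shown cells: Bb5, G5, Eb5.
Extending down a 3rd: C5 → Ab4 → F4 → D4.

D4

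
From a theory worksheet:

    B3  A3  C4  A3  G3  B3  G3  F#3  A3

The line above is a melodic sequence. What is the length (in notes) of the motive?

9 notes total. Splitting into 3 groups of 3:
B3 A3 C4 | A3 G3 B3 | G3 F#3 A3
Each cell is the previous one down a 2nd — so the unit is 3 notes.

3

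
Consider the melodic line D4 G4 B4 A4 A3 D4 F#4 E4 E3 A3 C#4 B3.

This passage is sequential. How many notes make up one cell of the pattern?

4

There are 12 notes; a 4-note unit gives 3 cells:
D4 G4 B4 A4 | A3 D4 F#4 E4 | E3 A3 C#4 B3
Each cell is the previous one down a 4th — so the unit is 4 notes.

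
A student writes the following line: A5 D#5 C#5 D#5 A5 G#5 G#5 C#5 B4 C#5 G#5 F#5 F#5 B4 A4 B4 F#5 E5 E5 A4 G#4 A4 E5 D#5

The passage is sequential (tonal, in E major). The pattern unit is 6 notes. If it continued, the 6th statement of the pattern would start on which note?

C#5

With a 6-note motive the entries are A5, G#5, F#5, E5, each down a 2nd from the previous.
Continuing: D#5 → C#5. Statement 6 starts on C#5.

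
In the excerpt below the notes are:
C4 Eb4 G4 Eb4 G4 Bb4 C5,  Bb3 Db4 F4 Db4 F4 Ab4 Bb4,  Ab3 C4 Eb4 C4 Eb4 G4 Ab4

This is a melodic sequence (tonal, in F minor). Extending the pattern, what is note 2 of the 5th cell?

Ab3

With 7-note cells, note 2 of each statement runs Eb4, Db4, C4.
Extending down a 2nd: Bb3 → Ab3.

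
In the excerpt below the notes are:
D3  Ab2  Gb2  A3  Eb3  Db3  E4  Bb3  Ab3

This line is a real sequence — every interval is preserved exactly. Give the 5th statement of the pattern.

With a 3-note motive the entries are D3, A3, E4, each up a 5th from the previous.
Carrying on: B4 → F#5.
Statement 5 starts on F#5 and keeps the same exact contour: F#5 C5 Bb4.

F#5 C5 Bb4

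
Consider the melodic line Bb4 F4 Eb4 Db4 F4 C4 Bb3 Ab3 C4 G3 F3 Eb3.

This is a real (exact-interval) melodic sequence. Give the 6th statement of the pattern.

A2 E2 D2 C2

Unit = 4 notes; the statements start on Bb4, F4, C4, moving down a 4th each time.
Carrying on: G3 → D3 → A2.
So cell 6 is A2 E2 D2 C2.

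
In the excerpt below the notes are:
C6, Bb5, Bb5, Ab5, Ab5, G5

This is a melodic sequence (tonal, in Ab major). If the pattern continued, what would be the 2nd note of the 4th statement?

F5

Grouping in 2s, the 2nd note of each cell is Bb5, Ab5, G5.
One more down a 2nd gives F5.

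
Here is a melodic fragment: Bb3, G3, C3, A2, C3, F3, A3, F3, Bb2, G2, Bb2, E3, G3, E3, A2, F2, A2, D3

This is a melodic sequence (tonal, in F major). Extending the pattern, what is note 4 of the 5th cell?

Grouping in 6s, the 4th note of each cell is A2, G2, F2.
Carrying that down a 2nd forward: E2 → D2.

D2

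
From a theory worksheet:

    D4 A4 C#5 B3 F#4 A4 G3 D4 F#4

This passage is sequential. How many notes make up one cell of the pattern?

9 notes total. Splitting into 3 groups of 3:
D4 A4 C#5 | B3 F#4 A4 | G3 D4 F#4
Every group is a transposition down a 3rd of the one before; no shorter unit works.

3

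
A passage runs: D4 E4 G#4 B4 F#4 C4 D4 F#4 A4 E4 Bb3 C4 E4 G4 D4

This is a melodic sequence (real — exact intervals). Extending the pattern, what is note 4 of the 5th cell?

Eb4

Grouping in 5s, the 4th note of each cell is B4, A4, G4.
Extending down a 2nd: F4 → Eb4.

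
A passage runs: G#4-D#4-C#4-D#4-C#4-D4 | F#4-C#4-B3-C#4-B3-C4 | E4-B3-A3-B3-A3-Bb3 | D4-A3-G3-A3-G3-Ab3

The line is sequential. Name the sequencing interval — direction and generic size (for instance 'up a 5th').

down a 2nd

Taking 6-note groups, the heads are G#4, F#4, E4, D4: the pattern moves down a 2nd.
G#4 to F#4 is down a 2nd.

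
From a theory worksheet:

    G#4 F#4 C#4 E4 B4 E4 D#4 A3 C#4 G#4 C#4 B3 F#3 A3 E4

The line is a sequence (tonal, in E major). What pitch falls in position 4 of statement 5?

D#3

The unit is 5 notes. Position-4 pitches of the 3 shown cells: E4, C#4, A3.
Carrying that down a 3rd forward: F#3 → D#3.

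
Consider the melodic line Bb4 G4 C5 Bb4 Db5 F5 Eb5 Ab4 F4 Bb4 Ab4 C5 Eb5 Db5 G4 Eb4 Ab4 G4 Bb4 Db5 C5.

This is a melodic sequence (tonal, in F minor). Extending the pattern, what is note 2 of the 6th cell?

Bb3

The unit is 7 notes. Position-2 pitches of the 3 shown cells: G4, F4, Eb4.
Each moves down a 2nd. Continuing: Db4 → C4 → Bb3.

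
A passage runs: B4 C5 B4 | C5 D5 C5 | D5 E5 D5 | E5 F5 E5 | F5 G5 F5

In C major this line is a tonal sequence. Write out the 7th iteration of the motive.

A5 B5 A5

The 3-note cells begin on B4, C5, D5, E5, F5 — each up a 2nd from the last.
Continuing the starts: G5 → A5.
So cell 7 is A5 B5 A5.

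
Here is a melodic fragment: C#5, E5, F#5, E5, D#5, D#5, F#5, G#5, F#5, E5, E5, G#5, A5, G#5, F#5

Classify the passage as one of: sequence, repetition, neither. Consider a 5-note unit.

Each 5-note cell is the previous one transposed up a 2nd.

sequence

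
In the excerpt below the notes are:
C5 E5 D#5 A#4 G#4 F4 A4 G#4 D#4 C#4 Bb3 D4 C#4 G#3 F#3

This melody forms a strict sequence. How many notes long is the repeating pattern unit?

5

15 notes total. Splitting into 3 groups of 5:
C5 E5 D#5 A#4 G#4 | F4 A4 G#4 D#4 C#4 | Bb3 D4 C#4 G#3 F#3
Each cell is the previous one down a 5th — so the unit is 5 notes.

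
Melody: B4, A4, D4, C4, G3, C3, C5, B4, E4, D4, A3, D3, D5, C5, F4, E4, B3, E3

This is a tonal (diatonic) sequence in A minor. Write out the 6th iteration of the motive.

G5 F5 B4 A4 E4 A3

With a 6-note motive the entries are B4, C5, D5, each up a 2nd from the previous.
Continuing the starts: E5 → F5 → G5.
Statement 6 starts on G5 and keeps the same diatonic contour: G5 F5 B4 A4 E4 A3.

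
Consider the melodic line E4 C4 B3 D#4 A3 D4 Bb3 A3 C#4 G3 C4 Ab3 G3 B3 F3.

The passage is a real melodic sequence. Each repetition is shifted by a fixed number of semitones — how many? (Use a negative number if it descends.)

The 5-note cells begin on E4, D4, C4 — each down a 2nd from the last.
Counting half-steps from E4 to D4: -2.

-2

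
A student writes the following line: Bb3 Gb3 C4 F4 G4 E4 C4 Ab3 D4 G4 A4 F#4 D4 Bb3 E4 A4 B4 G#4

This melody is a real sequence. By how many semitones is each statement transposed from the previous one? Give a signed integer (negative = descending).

2

Taking 6-note groups, the heads are Bb3, C4, D4: the pattern moves up a 2nd.
Counting half-steps from Bb3 to C4: 2.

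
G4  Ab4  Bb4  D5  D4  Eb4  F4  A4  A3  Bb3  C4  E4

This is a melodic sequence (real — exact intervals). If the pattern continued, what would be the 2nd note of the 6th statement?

With 4-note cells, note 2 of each statement runs Ab4, Eb4, Bb3.
Carrying that down a 4th forward: F3 → C3 → G2.

G2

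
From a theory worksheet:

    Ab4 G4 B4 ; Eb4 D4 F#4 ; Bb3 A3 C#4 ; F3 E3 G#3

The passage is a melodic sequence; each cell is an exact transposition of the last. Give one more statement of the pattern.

Taking 3-note groups, the heads are Ab4, Eb4, Bb3, F3: the pattern moves down a 4th.
Statement 5 starts on C3 and keeps the same exact contour: C3 B2 D#3.

C3 B2 D#3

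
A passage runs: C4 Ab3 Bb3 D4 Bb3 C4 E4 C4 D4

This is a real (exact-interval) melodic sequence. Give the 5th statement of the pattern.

The 3-note cells begin on C4, D4, E4 — each up a 2nd from the last.
Continuing the starts: F#4 → G#4.
Statement 5 starts on G#4 and keeps the same exact contour: G#4 E4 F#4.

G#4 E4 F#4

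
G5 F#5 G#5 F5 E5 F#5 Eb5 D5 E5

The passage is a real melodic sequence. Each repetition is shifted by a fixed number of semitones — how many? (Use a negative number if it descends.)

-2

With a 3-note motive the entries are G5, F5, Eb5, each down a 2nd from the previous.
G5→F5 is 77 − 79 = -2 semitones.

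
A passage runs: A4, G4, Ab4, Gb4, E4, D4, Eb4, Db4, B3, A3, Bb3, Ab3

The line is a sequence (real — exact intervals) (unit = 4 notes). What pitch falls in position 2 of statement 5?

Grouping in 4s, the 2nd note of each cell is G4, D4, A3.
Each moves down a 4th. Continuing: E3 → B2.

B2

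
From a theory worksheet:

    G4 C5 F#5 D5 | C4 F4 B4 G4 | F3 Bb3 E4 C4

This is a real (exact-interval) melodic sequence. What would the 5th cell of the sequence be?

The 4-note cells begin on G4, C4, F3 — each down a 5th from the last.
Carrying on: Bb2 → Eb2.
So cell 5 is Eb2 Ab2 D3 Bb2.

Eb2 Ab2 D3 Bb2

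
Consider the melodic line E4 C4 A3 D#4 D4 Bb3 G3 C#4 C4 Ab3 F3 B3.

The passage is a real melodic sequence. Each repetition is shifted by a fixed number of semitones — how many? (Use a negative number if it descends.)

With a 4-note motive the entries are E4, D4, C4, each down a 2nd from the previous.
E4→D4 is 62 − 64 = -2 semitones.

-2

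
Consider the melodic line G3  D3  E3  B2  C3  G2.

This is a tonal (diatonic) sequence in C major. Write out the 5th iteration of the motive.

F2 C2

Taking 2-note groups, the heads are G3, E3, C3: the pattern moves down a 3rd.
Continuing the starts: A2 → F2.
So cell 5 is F2 C2.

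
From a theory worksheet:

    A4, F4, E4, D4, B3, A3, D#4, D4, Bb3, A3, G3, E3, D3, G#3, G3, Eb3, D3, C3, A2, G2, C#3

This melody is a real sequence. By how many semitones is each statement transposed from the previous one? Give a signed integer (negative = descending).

Unit = 7 notes; the statements start on A4, D4, G3, moving down a 5th each time.
Counting half-steps from A4 to D4: -7.

-7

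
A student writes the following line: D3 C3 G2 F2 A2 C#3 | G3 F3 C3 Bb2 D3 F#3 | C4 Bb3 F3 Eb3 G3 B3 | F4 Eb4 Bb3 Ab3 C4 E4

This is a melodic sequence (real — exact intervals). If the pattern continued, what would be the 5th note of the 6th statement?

Grouping in 6s, the 5th note of each cell is A2, D3, G3, C4.
Extending up a 4th: F4 → Bb4.

Bb4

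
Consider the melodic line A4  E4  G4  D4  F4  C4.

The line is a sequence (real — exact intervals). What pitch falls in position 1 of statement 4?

Eb4

With 2-note cells, note 1 of each statement runs A4, G4, F4.
Each moves down a 2nd; the next is Eb4.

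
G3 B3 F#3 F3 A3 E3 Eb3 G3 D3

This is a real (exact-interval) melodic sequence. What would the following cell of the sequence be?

Taking 3-note groups, the heads are G3, F3, Eb3: the pattern moves down a 2nd.
From Db3 the exact shape gives Db3 F3 C3.

Db3 F3 C3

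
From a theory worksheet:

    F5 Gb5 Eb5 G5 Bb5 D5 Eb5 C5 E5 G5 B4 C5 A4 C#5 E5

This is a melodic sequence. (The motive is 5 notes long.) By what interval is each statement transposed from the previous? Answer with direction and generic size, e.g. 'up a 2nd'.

Taking 5-note groups, the heads are F5, D5, B4: the pattern moves down a 3rd.
F5 to D5 is down a 3rd.

down a 3rd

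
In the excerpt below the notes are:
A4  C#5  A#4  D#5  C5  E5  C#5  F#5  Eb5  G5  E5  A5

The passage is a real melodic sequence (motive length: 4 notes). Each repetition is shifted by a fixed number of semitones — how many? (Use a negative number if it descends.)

With a 4-note motive the entries are A4, C5, Eb5, each up a 3rd from the previous.
Counting half-steps from A4 to C5: 3.

3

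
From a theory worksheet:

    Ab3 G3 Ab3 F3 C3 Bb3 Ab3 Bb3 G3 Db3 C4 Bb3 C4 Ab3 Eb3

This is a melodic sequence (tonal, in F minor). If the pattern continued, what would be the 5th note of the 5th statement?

With 5-note cells, note 5 of each statement runs C3, Db3, Eb3.
Extending up a 2nd: F3 → G3.

G3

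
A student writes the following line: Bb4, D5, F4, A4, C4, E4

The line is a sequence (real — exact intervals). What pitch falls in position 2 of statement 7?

With 2-note cells, note 2 of each statement runs D5, A4, E4.
Each moves down a 4th. Continuing: B3 → F#3 → C#3 → G#2.

G#2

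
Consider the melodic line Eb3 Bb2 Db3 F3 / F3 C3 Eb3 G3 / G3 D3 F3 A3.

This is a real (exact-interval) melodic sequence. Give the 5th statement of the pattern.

B3 F#3 A3 C#4

Taking 4-note groups, the heads are Eb3, F3, G3: the pattern moves up a 2nd.
Carrying on: A3 → B3.
From B3 the exact shape gives B3 F#3 A3 C#4.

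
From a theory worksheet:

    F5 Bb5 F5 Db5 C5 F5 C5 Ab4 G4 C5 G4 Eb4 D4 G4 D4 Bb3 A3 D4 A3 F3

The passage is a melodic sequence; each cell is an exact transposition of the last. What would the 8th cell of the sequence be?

With a 4-note motive the entries are F5, C5, G4, D4, A3, each down a 4th from the previous.
Carrying on: E3 → B2 → F#2.
Statement 8 starts on F#2 and keeps the same exact contour: F#2 B2 F#2 D2.

F#2 B2 F#2 D2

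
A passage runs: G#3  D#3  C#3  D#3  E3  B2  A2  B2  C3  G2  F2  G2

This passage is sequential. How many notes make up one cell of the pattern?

4

Try groups of 4 (3 cells in 12 notes):
G#3 D#3 C#3 D#3 | E3 B2 A2 B2 | C3 G2 F2 G2
Every group is a transposition down a 3rd of the one before; no shorter unit works.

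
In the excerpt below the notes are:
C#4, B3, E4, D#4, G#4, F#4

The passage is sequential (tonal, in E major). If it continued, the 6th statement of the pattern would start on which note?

Unit = 2 notes; the statements start on C#4, E4, G#4, moving up a 3rd each time.
Continuing: B4 → D#5 → F#5. Statement 6 starts on F#5.

F#5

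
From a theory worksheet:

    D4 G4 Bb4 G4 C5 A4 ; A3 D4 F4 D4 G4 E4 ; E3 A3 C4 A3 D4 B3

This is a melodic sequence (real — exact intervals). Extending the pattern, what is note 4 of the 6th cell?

F#2

The unit is 6 notes. Position-4 pitches of the 3 shown cells: G4, D4, A3.
Each moves down a 4th. Continuing: E3 → B2 → F#2.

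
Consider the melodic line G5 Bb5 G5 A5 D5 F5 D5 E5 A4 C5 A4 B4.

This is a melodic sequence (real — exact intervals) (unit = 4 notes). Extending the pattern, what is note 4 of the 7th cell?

D#3

With 4-note cells, note 4 of each statement runs A5, E5, B4.
Extending down a 4th: F#4 → C#4 → G#3 → D#3.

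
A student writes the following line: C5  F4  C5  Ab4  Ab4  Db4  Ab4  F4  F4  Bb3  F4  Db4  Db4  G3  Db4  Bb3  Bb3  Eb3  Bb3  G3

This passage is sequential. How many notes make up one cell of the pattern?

20 notes total. Splitting into 5 groups of 4:
C5 F4 C5 Ab4 | Ab4 Db4 Ab4 F4 | F4 Bb3 F4 Db4 | Db4 G3 Db4 Bb3 | Bb3 Eb3 Bb3 G3
Every group is a transposition down a 3rd of the one before; no shorter unit works.

4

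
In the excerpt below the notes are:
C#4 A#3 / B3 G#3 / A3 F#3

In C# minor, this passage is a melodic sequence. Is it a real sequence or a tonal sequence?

real

Each cell has the same semitone pattern (-3,) — intervals are preserved exactly.
And A#3 lies outside C# minor, so the sequence is real rather than tonal.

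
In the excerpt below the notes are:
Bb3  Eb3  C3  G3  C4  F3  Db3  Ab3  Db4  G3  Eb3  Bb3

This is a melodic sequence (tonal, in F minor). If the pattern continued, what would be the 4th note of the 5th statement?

Db4

The unit is 4 notes. Position-4 pitches of the 3 shown cells: G3, Ab3, Bb3.
Each moves up a 2nd. Continuing: C4 → Db4.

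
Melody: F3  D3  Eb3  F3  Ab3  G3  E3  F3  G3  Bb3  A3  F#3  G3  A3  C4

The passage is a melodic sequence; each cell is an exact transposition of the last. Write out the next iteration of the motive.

Unit = 5 notes; the statements start on F3, G3, A3, moving up a 2nd each time.
Statement 4 starts on B3 and keeps the same exact contour: B3 G#3 A3 B3 D4.

B3 G#3 A3 B3 D4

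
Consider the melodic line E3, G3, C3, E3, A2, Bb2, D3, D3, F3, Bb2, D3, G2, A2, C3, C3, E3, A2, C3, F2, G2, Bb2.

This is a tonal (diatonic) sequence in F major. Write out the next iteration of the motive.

With a 7-note motive the entries are E3, D3, C3, each down a 2nd from the previous.
Statement 4 starts on Bb2 and keeps the same diatonic contour: Bb2 D3 G2 Bb2 E2 F2 A2.

Bb2 D3 G2 Bb2 E2 F2 A2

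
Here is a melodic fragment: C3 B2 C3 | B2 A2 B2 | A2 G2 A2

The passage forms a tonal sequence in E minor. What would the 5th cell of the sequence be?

F#2 E2 F#2

The 3-note cells begin on C3, B2, A2 — each down a 2nd from the last.
Carrying on: G2 → F#2.
So cell 5 is F#2 E2 F#2.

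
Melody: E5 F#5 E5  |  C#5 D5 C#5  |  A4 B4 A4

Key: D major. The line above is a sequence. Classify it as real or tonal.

Every note is diatonic to D major.
Cell 1 has +2 semitones from note 1 to 2, but cell 2 has +1 — the interval quality changes while the contour stays the same, which is the hallmark of a tonal sequence.

tonal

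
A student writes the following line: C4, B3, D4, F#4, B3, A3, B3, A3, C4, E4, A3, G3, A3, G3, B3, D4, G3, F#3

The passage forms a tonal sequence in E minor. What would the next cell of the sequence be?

The 6-note cells begin on C4, B3, A3 — each down a 2nd from the last.
From G3 the diatonic shape gives G3 F#3 A3 C4 F#3 E3.

G3 F#3 A3 C4 F#3 E3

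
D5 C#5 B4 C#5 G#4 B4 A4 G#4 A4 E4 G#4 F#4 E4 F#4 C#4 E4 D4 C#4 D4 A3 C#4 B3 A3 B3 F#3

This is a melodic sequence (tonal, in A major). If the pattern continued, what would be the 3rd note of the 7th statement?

D3

With 5-note cells, note 3 of each statement runs B4, G#4, E4, C#4, A3.
Carrying that down a 3rd forward: F#3 → D3.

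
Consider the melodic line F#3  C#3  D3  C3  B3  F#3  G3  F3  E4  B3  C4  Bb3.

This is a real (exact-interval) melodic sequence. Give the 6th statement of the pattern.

The 4-note cells begin on F#3, B3, E4 — each up a 4th from the last.
Continuing the starts: A4 → D5 → G5.
From G5 the exact shape gives G5 D5 Eb5 Db5.

G5 D5 Eb5 Db5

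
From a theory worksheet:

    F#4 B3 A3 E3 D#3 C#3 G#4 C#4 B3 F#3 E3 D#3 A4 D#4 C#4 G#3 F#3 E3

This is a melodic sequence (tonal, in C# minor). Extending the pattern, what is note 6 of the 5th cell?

The unit is 6 notes. Position-6 pitches of the 3 shown cells: C#3, D#3, E3.
Extending up a 2nd: F#3 → G#3.

G#3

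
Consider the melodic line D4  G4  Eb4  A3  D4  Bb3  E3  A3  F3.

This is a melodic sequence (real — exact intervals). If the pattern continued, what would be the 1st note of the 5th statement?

Grouping in 3s, the 1st note of each cell is D4, A3, E3.
Extending down a 4th: B2 → F#2.

F#2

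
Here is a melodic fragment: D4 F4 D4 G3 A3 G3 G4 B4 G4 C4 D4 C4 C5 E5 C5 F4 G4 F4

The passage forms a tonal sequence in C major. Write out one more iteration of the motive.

The 6-note cells begin on D4, G4, C5 — each up a 4th from the last.
So cell 4 is F5 A5 F5 B4 C5 B4.

F5 A5 F5 B4 C5 B4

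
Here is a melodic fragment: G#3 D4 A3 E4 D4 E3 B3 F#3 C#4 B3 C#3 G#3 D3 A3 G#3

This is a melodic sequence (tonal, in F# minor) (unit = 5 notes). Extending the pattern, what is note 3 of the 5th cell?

G#2

Grouping in 5s, the 3rd note of each cell is A3, F#3, D3.
Each moves down a 3rd. Continuing: B2 → G#2.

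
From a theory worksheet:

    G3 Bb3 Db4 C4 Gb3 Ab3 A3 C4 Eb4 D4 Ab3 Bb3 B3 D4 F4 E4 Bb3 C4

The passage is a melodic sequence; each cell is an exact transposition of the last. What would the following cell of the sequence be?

C#4 E4 G4 F#4 C4 D4

Taking 6-note groups, the heads are G3, A3, B3: the pattern moves up a 2nd.
Statement 4 starts on C#4 and keeps the same exact contour: C#4 E4 G4 F#4 C4 D4.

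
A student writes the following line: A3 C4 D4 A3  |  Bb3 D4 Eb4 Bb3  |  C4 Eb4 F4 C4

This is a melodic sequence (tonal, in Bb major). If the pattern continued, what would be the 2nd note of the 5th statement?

With 4-note cells, note 2 of each statement runs C4, D4, Eb4.
Carrying that up a 2nd forward: F4 → G4.

G4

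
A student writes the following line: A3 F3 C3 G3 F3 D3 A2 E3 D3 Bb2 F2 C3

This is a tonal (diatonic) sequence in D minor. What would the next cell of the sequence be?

Bb2 G2 D2 A2

Unit = 4 notes; the statements start on A3, F3, D3, moving down a 3rd each time.
So cell 4 is Bb2 G2 D2 A2.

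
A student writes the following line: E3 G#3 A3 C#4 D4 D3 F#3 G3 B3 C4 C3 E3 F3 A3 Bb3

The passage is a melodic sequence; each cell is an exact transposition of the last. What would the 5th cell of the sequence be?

With a 5-note motive the entries are E3, D3, C3, each down a 2nd from the previous.
Continuing the starts: Bb2 → Ab2.
Statement 5 starts on Ab2 and keeps the same exact contour: Ab2 C3 Db3 F3 Gb3.

Ab2 C3 Db3 F3 Gb3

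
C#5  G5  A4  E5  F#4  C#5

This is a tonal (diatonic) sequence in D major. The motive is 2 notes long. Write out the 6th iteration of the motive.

Taking 2-note groups, the heads are C#5, A4, F#4: the pattern moves down a 3rd.
Continuing the starts: D4 → B3 → G3.
From G3 the diatonic shape gives G3 D4.

G3 D4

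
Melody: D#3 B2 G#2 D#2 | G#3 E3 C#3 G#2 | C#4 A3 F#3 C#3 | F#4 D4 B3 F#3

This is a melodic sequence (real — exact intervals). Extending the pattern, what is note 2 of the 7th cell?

F5

Grouping in 4s, the 2nd note of each cell is B2, E3, A3, D4.
Extending up a 4th: G4 → C5 → F5.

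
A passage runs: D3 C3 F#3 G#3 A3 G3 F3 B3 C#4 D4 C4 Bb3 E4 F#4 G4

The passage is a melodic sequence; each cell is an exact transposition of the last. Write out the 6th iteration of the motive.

Eb5 Db5 G5 A5 Bb5

Taking 5-note groups, the heads are D3, G3, C4: the pattern moves up a 4th.
Continuing the starts: F4 → Bb4 → Eb5.
So cell 6 is Eb5 Db5 G5 A5 Bb5.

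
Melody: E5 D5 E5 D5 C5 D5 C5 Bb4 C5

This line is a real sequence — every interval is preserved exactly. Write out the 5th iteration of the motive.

Unit = 3 notes; the statements start on E5, D5, C5, moving down a 2nd each time.
Carrying on: Bb4 → Ab4.
From Ab4 the exact shape gives Ab4 Gb4 Ab4.

Ab4 Gb4 Ab4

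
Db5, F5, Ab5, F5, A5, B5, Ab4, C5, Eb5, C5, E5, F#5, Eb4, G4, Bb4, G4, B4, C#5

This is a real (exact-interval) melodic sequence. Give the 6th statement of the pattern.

With a 6-note motive the entries are Db5, Ab4, Eb4, each down a 4th from the previous.
Continuing the starts: Bb3 → F3 → C3.
So cell 6 is C3 E3 G3 E3 G#3 A#3.

C3 E3 G3 E3 G#3 A#3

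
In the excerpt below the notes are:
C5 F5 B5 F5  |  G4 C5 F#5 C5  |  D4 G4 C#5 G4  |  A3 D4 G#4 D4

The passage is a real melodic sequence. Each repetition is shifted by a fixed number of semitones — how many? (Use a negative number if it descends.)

-5

The 4-note cells begin on C5, G4, D4, A3 — each down a 4th from the last.
C5→G4 is 67 − 72 = -5 semitones.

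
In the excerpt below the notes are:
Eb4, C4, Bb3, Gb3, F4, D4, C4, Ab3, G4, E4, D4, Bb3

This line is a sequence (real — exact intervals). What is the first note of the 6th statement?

C#5

Unit = 4 notes; the statements start on Eb4, F4, G4, moving up a 2nd each time.
Extending the heads up a 2nd: A4 → B4 → C#5.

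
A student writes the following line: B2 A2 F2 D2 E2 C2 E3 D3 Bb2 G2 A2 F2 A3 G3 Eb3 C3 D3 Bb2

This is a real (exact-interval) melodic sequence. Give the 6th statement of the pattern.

Taking 6-note groups, the heads are B2, E3, A3: the pattern moves up a 4th.
Carrying on: D4 → G4 → C5.
Statement 6 starts on C5 and keeps the same exact contour: C5 Bb4 Gb4 Eb4 F4 Db4.

C5 Bb4 Gb4 Eb4 F4 Db4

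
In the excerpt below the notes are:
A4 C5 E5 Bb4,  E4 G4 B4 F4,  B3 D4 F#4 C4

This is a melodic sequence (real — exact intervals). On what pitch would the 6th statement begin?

Unit = 4 notes; the statements start on A4, E4, B3, moving down a 4th each time.
Extending the heads down a 4th: F#3 → C#3 → G#2.

G#2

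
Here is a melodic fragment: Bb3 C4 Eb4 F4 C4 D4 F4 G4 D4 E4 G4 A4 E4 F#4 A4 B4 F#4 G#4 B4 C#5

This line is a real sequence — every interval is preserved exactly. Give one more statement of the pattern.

With a 4-note motive the entries are Bb3, C4, D4, E4, F#4, each up a 2nd from the previous.
So cell 6 is G#4 A#4 C#5 D#5.

G#4 A#4 C#5 D#5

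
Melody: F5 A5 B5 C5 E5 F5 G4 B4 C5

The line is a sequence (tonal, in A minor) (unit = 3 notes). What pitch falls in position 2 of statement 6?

Grouping in 3s, the 2nd note of each cell is A5, E5, B4.
Each moves down a 4th. Continuing: F4 → C4 → G3.

G3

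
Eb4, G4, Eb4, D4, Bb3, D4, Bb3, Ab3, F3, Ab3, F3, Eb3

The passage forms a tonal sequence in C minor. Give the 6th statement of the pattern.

D2 F2 D2 C2

The 4-note cells begin on Eb4, Bb3, F3 — each down a 4th from the last.
Carrying on: C3 → G2 → D2.
From D2 the diatonic shape gives D2 F2 D2 C2.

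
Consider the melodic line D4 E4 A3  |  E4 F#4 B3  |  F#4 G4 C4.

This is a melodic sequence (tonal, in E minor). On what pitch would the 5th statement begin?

A4

Taking 3-note groups, the heads are D4, E4, F#4: the pattern moves up a 2nd.
Continuing: G4 → A4. Statement 5 starts on A4.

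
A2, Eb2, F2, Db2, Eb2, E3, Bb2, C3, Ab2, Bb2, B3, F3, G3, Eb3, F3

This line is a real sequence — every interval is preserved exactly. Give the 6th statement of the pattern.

Unit = 5 notes; the statements start on A2, E3, B3, moving up a 5th each time.
Extending up a 5th: F#4 → C#5 → G#5.
From G#5 the exact shape gives G#5 D5 E5 C5 D5.

G#5 D5 E5 C5 D5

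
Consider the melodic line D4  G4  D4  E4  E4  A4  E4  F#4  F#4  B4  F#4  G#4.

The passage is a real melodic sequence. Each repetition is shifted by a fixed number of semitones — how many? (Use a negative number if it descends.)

2

Unit = 4 notes; the statements start on D4, E4, F#4, moving up a 2nd each time.
D4 to E4 spans +2 semitones.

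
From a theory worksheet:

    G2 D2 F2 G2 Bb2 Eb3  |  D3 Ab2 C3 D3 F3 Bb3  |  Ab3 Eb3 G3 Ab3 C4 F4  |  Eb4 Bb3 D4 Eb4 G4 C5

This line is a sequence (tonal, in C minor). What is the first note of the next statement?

Bb4

Taking 6-note groups, the heads are G2, D3, Ab3, Eb4: the pattern moves up a 5th.
The next head, up a 5th from Eb4, is Bb4.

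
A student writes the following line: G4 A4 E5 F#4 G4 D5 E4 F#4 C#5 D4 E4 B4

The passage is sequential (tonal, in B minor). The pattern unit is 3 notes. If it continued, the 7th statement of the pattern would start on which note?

With a 3-note motive the entries are G4, F#4, E4, D4, each down a 2nd from the previous.
Extending the heads down a 2nd: C#4 → B3 → A3.

A3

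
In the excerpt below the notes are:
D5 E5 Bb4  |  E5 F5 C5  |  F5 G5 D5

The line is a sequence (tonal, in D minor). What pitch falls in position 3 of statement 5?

With 3-note cells, note 3 of each statement runs Bb4, C5, D5.
Extending up a 2nd: E5 → F5.

F5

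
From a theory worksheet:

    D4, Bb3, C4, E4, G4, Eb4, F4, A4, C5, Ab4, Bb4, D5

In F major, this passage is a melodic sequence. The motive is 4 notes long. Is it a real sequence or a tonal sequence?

real

Each cell has the same semitone pattern (-4, 2, 4) — intervals are preserved exactly.
And Eb4 lies outside F major, so the sequence is real rather than tonal.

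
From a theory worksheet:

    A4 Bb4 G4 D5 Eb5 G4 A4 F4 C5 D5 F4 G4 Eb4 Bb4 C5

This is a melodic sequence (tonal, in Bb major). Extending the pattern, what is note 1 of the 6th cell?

The unit is 5 notes. Position-1 pitches of the 3 shown cells: A4, G4, F4.
Carrying that down a 2nd forward: Eb4 → D4 → C4.

C4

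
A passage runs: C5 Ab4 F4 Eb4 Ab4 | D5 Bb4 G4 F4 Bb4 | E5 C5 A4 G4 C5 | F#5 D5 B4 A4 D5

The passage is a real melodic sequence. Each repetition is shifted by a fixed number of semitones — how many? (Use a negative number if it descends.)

2

With a 5-note motive the entries are C5, D5, E5, F#5, each up a 2nd from the previous.
C5 to D5 spans +2 semitones.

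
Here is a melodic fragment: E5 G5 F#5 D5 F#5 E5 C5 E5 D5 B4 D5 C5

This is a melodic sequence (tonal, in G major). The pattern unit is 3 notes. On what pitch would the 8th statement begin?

With a 3-note motive the entries are E5, D5, C5, B4, each down a 2nd from the previous.
Continuing: A4 → G4 → F#4 → E4. Statement 8 starts on E4.

E4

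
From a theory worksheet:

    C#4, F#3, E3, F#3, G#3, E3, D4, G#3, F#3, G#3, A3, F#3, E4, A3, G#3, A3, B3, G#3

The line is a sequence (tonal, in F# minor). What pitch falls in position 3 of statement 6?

C#4

With 6-note cells, note 3 of each statement runs E3, F#3, G#3.
Each moves up a 2nd. Continuing: A3 → B3 → C#4.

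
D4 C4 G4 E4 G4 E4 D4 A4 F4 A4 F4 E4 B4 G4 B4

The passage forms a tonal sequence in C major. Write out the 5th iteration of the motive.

Taking 5-note groups, the heads are D4, E4, F4: the pattern moves up a 2nd.
Extending up a 2nd: G4 → A4.
Statement 5 starts on A4 and keeps the same diatonic contour: A4 G4 D5 B4 D5.

A4 G4 D5 B4 D5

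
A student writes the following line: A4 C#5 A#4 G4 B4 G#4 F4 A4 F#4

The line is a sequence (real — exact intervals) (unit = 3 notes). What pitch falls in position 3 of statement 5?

The unit is 3 notes. Position-3 pitches of the 3 shown cells: A#4, G#4, F#4.
Each moves down a 2nd. Continuing: E4 → D4.

D4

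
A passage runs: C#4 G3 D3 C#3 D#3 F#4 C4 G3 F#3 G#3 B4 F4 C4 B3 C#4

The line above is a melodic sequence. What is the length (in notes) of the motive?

There are 15 notes; a 5-note unit gives 3 cells:
C#4 G3 D3 C#3 D#3 | F#4 C4 G3 F#3 G#3 | B4 F4 C4 B3 C#4
Every group is a transposition up a 4th of the one before; no shorter unit works.

5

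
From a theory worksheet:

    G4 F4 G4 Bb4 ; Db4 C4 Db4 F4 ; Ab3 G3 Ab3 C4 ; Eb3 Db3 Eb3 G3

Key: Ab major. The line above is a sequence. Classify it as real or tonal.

tonal

Every note is diatonic to Ab major.
Cell 1 has -2 semitones from note 1 to 2, but cell 2 has -1 — the interval quality changes while the contour stays the same, which is the hallmark of a tonal sequence.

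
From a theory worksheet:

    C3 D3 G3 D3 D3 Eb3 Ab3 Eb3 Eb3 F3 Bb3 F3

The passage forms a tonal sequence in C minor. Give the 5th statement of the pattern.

Taking 4-note groups, the heads are C3, D3, Eb3: the pattern moves up a 2nd.
Extending up a 2nd: F3 → G3.
So cell 5 is G3 Ab3 D4 Ab3.

G3 Ab3 D4 Ab3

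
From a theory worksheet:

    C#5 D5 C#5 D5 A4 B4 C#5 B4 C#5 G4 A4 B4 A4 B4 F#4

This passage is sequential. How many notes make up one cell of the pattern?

5

15 notes total. Splitting into 3 groups of 5:
C#5 D5 C#5 D5 A4 | B4 C#5 B4 C#5 G4 | A4 B4 A4 B4 F#4
That's a consistent down a 2nd shift per cell, and no other grouping gives one.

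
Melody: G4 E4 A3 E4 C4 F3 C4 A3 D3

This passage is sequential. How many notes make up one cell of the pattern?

9 notes total. Splitting into 3 groups of 3:
G4 E4 A3 | E4 C4 F3 | C4 A3 D3
Every group is a transposition down a 3rd of the one before; no shorter unit works.

3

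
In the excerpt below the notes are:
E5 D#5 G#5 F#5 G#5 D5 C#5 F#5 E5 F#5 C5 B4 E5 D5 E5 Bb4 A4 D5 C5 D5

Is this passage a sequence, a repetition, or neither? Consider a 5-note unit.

sequence

Each 5-note cell is the previous one transposed down a 2nd.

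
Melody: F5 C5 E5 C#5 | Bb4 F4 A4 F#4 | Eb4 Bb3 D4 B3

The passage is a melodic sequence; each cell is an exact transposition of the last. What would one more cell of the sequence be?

Ab3 Eb3 G3 E3

Taking 4-note groups, the heads are F5, Bb4, Eb4: the pattern moves down a 5th.
So cell 4 is Ab3 Eb3 G3 E3.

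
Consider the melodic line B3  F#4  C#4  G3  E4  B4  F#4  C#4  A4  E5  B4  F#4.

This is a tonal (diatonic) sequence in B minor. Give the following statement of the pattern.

D5 A5 E5 B4

The 4-note cells begin on B3, E4, A4 — each up a 4th from the last.
So cell 4 is D5 A5 E5 B4.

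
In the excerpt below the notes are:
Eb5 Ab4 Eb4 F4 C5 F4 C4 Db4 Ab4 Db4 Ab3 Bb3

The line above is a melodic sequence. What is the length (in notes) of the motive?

4

Try groups of 4 (3 cells in 12 notes):
Eb5 Ab4 Eb4 F4 | C5 F4 C4 Db4 | Ab4 Db4 Ab3 Bb3
Every group is a transposition down a 3rd of the one before; no shorter unit works.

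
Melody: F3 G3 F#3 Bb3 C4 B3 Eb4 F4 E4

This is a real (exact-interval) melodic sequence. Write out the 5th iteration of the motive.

Unit = 3 notes; the statements start on F3, Bb3, Eb4, moving up a 4th each time.
Carrying on: Ab4 → Db5.
Statement 5 starts on Db5 and keeps the same exact contour: Db5 Eb5 D5.

Db5 Eb5 D5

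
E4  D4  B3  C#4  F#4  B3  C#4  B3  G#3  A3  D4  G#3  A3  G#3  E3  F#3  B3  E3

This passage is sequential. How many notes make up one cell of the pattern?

6

18 notes total. Splitting into 3 groups of 6:
E4 D4 B3 C#4 F#4 B3 | C#4 B3 G#3 A3 D4 G#3 | A3 G#3 E3 F#3 B3 E3
Every group is a transposition down a 3rd of the one before; no shorter unit works.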